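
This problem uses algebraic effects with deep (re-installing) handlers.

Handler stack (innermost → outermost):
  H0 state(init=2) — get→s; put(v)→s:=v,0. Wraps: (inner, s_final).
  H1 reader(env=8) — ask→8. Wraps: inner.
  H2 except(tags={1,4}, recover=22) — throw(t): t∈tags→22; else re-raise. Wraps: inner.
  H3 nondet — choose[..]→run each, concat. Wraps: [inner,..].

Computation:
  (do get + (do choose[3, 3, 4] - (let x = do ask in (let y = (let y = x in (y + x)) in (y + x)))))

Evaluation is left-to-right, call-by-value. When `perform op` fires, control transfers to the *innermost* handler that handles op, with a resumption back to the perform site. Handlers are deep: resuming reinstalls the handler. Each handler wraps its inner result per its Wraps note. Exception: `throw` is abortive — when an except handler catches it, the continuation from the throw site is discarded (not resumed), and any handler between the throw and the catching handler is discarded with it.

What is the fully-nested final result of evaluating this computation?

Working:
get @ H0 ⇒ 2
choose[3, 3, 4] @ H3
  branch[0] choose=3:
    ask @ H1 ⇒ 8
    H0 returns (-19, 2)
    H1 returns (-19, 2)
    H2 returns (-19, 2)
    H3 returns [(-19, 2)]
  branch[1] choose=3:
    ask @ H1 ⇒ 8
    H0 returns (-19, 2)
    H1 returns (-19, 2)
    H2 returns (-19, 2)
    H3 returns [(-19, 2)]
  branch[2] choose=4:
    ask @ H1 ⇒ 8
    H0 returns (-18, 2)
    H1 returns (-18, 2)
    H2 returns (-18, 2)
    H3 returns [(-18, 2)]
= [(-19, 2), (-19, 2), (-18, 2)]

Answer: [(-19, 2), (-19, 2), (-18, 2)]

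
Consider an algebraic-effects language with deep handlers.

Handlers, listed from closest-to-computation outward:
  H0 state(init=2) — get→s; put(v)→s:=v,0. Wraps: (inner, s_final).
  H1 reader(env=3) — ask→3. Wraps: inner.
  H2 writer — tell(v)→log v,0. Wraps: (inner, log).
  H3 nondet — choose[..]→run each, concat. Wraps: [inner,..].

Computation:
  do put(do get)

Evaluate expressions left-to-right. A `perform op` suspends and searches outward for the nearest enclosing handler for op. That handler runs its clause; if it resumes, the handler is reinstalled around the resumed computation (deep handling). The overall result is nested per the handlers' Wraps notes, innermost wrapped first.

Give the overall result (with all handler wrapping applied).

Evaluation trace:
get @ H0 ⇒ 2
put(2) @ H0 ⇒ s:=2
H0 returns (0, 2)
H1 returns (0, 2)
H2 returns ((0, 2), ())
H3 returns [((0, 2), ())]
= [((0, 2), ())]

Answer: [((0, 2), ())]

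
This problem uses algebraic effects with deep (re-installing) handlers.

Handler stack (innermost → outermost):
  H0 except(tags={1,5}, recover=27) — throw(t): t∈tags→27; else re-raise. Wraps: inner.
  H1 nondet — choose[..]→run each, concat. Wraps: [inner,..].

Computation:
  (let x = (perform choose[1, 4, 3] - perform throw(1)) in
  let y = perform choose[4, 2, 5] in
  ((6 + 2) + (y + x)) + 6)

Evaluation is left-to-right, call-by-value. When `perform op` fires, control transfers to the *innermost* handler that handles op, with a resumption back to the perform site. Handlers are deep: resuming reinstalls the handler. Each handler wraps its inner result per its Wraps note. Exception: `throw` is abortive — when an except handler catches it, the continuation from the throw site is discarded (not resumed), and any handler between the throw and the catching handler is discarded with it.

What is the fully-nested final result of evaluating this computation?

Answer: [27, 27, 27]

Working:
choose[1, 4, 3] @ H1
  branch[0] choose=1:
    throw(1) @ H0 caught ⇒ 27
    H1 returns [27]
  branch[1] choose=4:
    throw(1) @ H0 caught ⇒ 27
    H1 returns [27]
  branch[2] choose=3:
    throw(1) @ H0 caught ⇒ 27
    H1 returns [27]
= [27, 27, 27]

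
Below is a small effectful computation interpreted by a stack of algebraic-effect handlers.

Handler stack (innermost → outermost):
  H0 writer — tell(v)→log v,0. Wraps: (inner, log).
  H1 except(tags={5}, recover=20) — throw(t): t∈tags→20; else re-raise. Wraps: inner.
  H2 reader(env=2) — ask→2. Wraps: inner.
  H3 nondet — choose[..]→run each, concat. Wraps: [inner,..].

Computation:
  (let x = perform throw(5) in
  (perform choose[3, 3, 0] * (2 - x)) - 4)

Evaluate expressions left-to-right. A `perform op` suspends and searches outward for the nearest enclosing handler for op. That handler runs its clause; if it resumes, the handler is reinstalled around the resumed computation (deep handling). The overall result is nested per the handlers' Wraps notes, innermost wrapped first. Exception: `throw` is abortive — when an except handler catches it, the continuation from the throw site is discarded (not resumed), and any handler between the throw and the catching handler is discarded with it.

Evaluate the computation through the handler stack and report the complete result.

Evaluation trace:
throw(5) @ H1 caught ⇒ 20
H2 returns 20
H3 returns [20]
= [20]

Answer: [20]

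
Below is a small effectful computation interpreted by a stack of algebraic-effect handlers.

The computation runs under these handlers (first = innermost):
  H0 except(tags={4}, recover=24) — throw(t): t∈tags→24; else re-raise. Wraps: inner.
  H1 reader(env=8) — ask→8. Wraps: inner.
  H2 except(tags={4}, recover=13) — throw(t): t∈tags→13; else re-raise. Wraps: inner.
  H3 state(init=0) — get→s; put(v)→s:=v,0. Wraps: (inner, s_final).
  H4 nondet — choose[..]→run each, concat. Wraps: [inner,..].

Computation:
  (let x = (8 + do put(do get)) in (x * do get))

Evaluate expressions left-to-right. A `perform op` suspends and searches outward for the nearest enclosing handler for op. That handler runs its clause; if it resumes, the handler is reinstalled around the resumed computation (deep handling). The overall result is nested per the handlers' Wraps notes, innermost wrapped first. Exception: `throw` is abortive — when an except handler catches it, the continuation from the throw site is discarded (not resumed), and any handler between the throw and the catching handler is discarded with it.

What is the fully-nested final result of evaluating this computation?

Answer: [(0, 0)]

Working:
get @ H3 ⇒ 0
put(0) @ H3 ⇒ s:=0
get @ H3 ⇒ 0
H0 returns 0
H1 returns 0
H2 returns 0
H3 returns (0, 0)
H4 returns [(0, 0)]
= [(0, 0)]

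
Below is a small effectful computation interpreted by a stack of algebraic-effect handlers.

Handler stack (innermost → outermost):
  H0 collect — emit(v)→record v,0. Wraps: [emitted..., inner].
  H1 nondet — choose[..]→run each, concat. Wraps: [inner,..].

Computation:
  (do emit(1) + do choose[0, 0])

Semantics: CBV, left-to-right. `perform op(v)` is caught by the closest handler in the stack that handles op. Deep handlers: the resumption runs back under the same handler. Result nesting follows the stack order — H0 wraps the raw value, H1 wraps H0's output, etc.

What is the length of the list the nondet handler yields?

Answer: 2

Evaluation trace:
emit(1) @ H0 ⇒ out+=1
choose[0, 0] @ H1
  branch[0] choose=0:
    H0 returns [1, 0]
    H1 returns [[1, 0]]
  branch[1] choose=0:
    H0 returns [1, 0]
    H1 returns [[1, 0]]
= [[1, 0], [1, 0]]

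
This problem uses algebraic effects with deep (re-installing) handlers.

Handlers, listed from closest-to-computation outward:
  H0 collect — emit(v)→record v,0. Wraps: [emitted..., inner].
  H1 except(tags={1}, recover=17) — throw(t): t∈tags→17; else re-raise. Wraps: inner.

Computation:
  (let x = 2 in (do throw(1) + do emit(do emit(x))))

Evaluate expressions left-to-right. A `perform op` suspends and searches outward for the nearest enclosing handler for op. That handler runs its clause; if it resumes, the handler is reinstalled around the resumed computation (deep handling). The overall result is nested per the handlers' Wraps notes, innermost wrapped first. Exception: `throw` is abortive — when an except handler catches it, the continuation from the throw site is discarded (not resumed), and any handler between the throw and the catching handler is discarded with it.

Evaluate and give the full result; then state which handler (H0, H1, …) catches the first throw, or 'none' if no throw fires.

Answer: 17 ; first throw caught by: H1

Step-by-step:
throw(1) @ H1 caught ⇒ 17
= 17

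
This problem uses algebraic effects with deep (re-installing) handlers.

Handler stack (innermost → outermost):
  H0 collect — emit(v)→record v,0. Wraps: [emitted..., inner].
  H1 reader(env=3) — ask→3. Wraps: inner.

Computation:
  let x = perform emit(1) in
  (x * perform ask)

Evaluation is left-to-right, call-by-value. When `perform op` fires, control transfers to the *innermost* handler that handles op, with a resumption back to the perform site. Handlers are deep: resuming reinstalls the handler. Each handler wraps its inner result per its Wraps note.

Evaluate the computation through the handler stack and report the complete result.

Answer: [1, 0]

Working:
emit(1) @ H0 ⇒ out+=1
ask @ H1 ⇒ 3
H0 returns [1, 0]
H1 returns [1, 0]
= [1, 0]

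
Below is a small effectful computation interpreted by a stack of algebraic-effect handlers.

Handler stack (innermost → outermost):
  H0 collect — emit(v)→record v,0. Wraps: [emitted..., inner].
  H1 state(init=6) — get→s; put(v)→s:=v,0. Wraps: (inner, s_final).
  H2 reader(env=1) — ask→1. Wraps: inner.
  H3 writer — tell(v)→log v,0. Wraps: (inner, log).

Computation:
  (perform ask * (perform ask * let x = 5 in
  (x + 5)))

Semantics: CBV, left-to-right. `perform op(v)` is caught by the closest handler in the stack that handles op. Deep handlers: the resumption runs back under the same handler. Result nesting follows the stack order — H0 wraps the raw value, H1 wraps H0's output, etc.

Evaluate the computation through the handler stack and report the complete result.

Working:
ask @ H2 ⇒ 1
ask @ H2 ⇒ 1
H0 returns [10]
H1 returns ([10], 6)
H2 returns ([10], 6)
H3 returns (([10], 6), ())
= (([10], 6), ())

Answer: (([10], 6), ())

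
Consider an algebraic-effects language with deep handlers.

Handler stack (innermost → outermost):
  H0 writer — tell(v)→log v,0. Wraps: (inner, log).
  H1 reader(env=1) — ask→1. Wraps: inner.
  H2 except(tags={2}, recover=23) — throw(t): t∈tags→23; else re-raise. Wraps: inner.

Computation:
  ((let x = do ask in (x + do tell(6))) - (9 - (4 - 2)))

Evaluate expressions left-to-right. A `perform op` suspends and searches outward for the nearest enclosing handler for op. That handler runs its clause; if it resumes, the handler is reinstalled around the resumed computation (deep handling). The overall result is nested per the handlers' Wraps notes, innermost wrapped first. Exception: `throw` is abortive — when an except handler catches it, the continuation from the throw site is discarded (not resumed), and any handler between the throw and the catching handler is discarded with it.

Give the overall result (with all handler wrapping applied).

Answer: (-6, (6))

Evaluation trace:
ask @ H1 ⇒ 1
tell(6) @ H0 ⇒ log+=6
H0 returns (-6, (6))
H1 returns (-6, (6))
H2 returns (-6, (6))
= (-6, (6))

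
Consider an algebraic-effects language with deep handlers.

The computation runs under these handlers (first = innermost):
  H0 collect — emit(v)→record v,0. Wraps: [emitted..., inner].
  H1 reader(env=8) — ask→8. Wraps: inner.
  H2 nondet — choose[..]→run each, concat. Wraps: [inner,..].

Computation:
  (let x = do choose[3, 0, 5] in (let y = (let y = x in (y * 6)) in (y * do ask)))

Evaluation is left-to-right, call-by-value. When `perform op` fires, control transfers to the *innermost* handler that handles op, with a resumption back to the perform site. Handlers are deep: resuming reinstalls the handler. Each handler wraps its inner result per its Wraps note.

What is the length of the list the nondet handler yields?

Evaluation trace:
choose[3, 0, 5] @ H2
  branch[0] choose=3:
    ask @ H1 ⇒ 8
    H0 returns [144]
    H1 returns [144]
    H2 returns [[144]]
  branch[1] choose=0:
    ask @ H1 ⇒ 8
    H0 returns [0]
    H1 returns [0]
    H2 returns [[0]]
  branch[2] choose=5:
    ask @ H1 ⇒ 8
    H0 returns [240]
    H1 returns [240]
    H2 returns [[240]]
= [[144], [0], [240]]

Answer: 3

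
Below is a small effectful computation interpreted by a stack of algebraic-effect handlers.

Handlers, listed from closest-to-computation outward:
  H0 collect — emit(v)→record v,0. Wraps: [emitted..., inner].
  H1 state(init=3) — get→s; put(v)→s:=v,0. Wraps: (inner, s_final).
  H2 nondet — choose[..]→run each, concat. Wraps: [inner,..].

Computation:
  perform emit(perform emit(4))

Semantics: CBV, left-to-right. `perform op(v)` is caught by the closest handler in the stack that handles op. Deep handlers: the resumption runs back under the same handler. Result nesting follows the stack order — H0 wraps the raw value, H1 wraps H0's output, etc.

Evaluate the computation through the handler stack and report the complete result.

Working:
emit(4) @ H0 ⇒ out+=4
emit(0) @ H0 ⇒ out+=0
H0 returns [4, 0, 0]
H1 returns ([4, 0, 0], 3)
H2 returns [([4, 0, 0], 3)]
= [([4, 0, 0], 3)]

Answer: [([4, 0, 0], 3)]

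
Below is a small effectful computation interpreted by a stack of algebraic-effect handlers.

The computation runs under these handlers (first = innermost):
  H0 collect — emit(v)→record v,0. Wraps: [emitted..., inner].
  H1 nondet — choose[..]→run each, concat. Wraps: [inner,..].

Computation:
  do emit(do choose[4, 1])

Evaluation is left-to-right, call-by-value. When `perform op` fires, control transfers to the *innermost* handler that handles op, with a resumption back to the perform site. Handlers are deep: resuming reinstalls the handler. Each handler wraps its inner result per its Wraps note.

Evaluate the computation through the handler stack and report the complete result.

Working:
choose[4, 1] @ H1
  branch[0] choose=4:
    emit(4) @ H0 ⇒ out+=4
    H0 returns [4, 0]
    H1 returns [[4, 0]]
  branch[1] choose=1:
    emit(1) @ H0 ⇒ out+=1
    H0 returns [1, 0]
    H1 returns [[1, 0]]
= [[4, 0], [1, 0]]

Answer: [[4, 0], [1, 0]]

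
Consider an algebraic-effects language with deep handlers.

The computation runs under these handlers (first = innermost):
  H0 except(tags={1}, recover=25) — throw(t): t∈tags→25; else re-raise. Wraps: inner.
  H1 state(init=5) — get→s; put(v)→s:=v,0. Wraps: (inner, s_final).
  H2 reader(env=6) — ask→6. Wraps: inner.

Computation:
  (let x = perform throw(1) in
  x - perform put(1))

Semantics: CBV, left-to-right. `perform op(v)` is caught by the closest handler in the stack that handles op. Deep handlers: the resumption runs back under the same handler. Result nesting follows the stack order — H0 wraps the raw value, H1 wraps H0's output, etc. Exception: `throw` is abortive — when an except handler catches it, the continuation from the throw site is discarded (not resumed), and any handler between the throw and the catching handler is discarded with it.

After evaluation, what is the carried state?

Step-by-step:
throw(1) @ H0 caught ⇒ 25
H1 returns (25, 5)
H2 returns (25, 5)
= (25, 5)

Answer: 5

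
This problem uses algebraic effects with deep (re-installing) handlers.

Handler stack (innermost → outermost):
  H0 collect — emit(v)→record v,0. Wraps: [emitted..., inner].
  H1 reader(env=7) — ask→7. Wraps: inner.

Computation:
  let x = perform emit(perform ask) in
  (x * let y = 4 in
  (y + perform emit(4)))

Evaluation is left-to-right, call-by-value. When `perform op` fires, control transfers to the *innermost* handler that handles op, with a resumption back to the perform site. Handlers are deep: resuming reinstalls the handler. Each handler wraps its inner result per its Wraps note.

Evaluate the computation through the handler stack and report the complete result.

Evaluation trace:
ask @ H1 ⇒ 7
emit(7) @ H0 ⇒ out+=7
emit(4) @ H0 ⇒ out+=4
H0 returns [7, 4, 0]
H1 returns [7, 4, 0]
= [7, 4, 0]

Answer: [7, 4, 0]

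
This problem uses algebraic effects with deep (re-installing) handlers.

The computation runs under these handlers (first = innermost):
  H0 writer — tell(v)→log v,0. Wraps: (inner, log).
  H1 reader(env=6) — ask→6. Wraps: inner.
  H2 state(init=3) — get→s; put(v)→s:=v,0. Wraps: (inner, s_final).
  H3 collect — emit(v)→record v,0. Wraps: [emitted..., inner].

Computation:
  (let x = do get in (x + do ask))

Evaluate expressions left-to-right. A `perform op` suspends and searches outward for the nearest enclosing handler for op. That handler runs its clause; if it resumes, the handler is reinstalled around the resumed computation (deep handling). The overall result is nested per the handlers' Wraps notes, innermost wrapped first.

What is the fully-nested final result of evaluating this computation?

Working:
get @ H2 ⇒ 3
ask @ H1 ⇒ 6
H0 returns (9, ())
H1 returns (9, ())
H2 returns ((9, ()), 3)
H3 returns [((9, ()), 3)]
= [((9, ()), 3)]

Answer: [((9, ()), 3)]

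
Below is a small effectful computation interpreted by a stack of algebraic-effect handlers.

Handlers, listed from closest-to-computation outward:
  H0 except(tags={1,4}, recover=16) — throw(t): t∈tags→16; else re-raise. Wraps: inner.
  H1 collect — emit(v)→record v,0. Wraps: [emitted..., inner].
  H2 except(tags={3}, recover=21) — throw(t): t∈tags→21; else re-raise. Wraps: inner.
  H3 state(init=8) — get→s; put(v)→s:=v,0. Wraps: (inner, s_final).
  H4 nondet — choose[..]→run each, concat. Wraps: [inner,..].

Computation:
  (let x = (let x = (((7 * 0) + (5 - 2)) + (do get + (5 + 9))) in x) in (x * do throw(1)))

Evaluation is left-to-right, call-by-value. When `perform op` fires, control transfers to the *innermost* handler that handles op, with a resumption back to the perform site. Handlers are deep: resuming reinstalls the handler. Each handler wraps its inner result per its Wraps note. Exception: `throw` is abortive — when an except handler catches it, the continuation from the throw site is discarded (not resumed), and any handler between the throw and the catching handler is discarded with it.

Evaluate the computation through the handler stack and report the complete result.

Answer: [([16], 8)]

Working:
get @ H3 ⇒ 8
throw(1) @ H0 caught ⇒ 16
H1 returns [16]
H2 returns [16]
H3 returns ([16], 8)
H4 returns [([16], 8)]
= [([16], 8)]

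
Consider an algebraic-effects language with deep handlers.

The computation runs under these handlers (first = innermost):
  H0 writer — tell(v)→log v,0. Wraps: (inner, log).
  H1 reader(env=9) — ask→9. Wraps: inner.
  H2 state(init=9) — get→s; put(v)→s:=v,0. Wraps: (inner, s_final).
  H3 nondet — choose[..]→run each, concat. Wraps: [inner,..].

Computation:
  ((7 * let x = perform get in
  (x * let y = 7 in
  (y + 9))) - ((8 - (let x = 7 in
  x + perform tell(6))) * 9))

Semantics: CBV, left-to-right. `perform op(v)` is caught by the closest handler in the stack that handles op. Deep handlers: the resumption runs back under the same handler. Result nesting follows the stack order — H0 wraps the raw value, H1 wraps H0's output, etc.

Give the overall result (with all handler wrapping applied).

Answer: [((999, (6)), 9)]

Working:
get @ H2 ⇒ 9
tell(6) @ H0 ⇒ log+=6
H0 returns (999, (6))
H1 returns (999, (6))
H2 returns ((999, (6)), 9)
H3 returns [((999, (6)), 9)]
= [((999, (6)), 9)]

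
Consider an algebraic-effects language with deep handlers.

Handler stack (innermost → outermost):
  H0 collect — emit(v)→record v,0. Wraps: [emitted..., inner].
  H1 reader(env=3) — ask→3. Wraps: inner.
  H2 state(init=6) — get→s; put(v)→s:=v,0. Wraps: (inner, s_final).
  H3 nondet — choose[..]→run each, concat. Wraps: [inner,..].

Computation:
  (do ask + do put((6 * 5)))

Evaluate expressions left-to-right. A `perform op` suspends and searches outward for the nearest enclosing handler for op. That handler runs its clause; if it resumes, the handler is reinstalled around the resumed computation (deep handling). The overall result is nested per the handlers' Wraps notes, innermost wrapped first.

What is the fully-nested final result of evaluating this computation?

Step-by-step:
ask @ H1 ⇒ 3
put(30) @ H2 ⇒ s:=30
H0 returns [3]
H1 returns [3]
H2 returns ([3], 30)
H3 returns [([3], 30)]
= [([3], 30)]

Answer: [([3], 30)]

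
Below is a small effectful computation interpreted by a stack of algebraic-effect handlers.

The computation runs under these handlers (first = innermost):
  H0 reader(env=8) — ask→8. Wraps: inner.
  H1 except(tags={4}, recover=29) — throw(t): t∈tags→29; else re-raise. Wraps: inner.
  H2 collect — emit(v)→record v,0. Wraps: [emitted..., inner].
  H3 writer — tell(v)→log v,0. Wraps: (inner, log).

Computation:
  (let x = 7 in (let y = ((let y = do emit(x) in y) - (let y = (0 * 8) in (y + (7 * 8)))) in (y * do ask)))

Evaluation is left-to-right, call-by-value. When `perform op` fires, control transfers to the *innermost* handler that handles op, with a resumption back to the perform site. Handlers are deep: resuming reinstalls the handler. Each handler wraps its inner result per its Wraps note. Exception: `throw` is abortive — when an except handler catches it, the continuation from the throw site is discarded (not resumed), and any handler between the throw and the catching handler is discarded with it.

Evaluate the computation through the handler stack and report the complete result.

Working:
emit(7) @ H2 ⇒ out+=7
ask @ H0 ⇒ 8
H0 returns -448
H1 returns -448
H2 returns [7, -448]
H3 returns ([7, -448], ())
= ([7, -448], ())

Answer: ([7, -448], ())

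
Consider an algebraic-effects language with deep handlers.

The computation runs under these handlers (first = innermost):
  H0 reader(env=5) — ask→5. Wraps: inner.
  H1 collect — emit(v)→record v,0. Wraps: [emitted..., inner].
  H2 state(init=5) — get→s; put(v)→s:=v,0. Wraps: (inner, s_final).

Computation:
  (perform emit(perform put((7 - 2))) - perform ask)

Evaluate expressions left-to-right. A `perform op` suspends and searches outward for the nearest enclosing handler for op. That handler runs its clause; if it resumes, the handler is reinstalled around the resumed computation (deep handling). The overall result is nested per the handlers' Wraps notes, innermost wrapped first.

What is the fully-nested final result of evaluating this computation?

Step-by-step:
put(5) @ H2 ⇒ s:=5
emit(0) @ H1 ⇒ out+=0
ask @ H0 ⇒ 5
H0 returns -5
H1 returns [0, -5]
H2 returns ([0, -5], 5)
= ([0, -5], 5)

Answer: ([0, -5], 5)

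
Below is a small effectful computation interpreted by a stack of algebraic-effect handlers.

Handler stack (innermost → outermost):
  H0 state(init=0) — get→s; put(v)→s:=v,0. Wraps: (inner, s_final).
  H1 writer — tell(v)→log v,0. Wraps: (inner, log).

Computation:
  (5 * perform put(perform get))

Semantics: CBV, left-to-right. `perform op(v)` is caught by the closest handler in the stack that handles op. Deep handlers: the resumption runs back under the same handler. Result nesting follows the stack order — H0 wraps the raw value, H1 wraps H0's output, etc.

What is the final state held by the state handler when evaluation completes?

Working:
get @ H0 ⇒ 0
put(0) @ H0 ⇒ s:=0
H0 returns (0, 0)
H1 returns ((0, 0), ())
= ((0, 0), ())

Answer: 0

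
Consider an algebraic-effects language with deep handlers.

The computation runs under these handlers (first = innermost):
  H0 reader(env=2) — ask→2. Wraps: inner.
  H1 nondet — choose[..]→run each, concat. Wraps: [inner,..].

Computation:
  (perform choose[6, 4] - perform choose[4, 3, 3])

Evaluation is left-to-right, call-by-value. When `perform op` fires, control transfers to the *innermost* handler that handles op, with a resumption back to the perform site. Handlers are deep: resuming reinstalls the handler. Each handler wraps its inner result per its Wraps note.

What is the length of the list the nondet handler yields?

Evaluation trace:
choose[6, 4] @ H1
  branch[0] choose=6:
    choose[4, 3, 3] @ H1
      branch[0] choose=4:
        H0 returns 2
        H1 returns [2]
      branch[1] choose=3:
        H0 returns 3
        H1 returns [3]
      branch[2] choose=3:
        H0 returns 3
        H1 returns [3]
  branch[1] choose=4:
    choose[4, 3, 3] @ H1
      branch[0] choose=4:
        H0 returns 0
        H1 returns [0]
      branch[1] choose=3:
        H0 returns 1
        H1 returns [1]
      branch[2] choose=3:
        H0 returns 1
        H1 returns [1]
= [2, 3, 3, 0, 1, 1]

Answer: 6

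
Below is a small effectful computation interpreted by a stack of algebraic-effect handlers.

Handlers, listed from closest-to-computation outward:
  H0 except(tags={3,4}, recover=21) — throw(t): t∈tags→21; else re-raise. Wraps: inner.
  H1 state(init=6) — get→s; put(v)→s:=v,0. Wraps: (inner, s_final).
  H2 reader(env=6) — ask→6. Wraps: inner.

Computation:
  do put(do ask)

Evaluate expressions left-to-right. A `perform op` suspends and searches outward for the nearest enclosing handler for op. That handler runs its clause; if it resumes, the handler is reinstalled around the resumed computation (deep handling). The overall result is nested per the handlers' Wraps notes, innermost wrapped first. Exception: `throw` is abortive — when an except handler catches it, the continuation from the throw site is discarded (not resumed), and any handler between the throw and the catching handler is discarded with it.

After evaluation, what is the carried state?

Step-by-step:
ask @ H2 ⇒ 6
put(6) @ H1 ⇒ s:=6
H0 returns 0
H1 returns (0, 6)
H2 returns (0, 6)
= (0, 6)

Answer: 6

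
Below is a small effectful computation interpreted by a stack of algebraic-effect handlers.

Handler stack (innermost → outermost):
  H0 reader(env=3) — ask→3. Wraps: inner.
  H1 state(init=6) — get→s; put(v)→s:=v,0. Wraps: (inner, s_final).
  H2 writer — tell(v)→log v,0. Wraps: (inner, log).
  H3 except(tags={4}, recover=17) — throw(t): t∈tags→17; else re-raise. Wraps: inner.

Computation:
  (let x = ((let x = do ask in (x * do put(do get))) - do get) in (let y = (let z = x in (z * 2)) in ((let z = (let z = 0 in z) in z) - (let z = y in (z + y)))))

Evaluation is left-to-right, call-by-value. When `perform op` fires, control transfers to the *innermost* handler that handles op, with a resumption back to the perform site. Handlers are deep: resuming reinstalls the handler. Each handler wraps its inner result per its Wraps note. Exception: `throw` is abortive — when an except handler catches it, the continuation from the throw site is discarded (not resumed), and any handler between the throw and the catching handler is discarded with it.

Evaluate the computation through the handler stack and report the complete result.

Answer: ((24, 6), ())

Step-by-step:
ask @ H0 ⇒ 3
get @ H1 ⇒ 6
put(6) @ H1 ⇒ s:=6
get @ H1 ⇒ 6
H0 returns 24
H1 returns (24, 6)
H2 returns ((24, 6), ())
H3 returns ((24, 6), ())
= ((24, 6), ())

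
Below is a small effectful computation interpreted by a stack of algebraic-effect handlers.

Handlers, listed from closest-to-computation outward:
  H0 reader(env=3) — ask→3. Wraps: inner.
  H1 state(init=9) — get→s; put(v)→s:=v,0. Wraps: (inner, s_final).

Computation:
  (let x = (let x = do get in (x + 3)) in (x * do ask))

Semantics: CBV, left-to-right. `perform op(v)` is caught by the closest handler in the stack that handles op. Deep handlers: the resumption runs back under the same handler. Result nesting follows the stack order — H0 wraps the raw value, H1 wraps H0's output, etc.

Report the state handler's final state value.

Working:
get @ H1 ⇒ 9
ask @ H0 ⇒ 3
H0 returns 36
H1 returns (36, 9)
= (36, 9)

Answer: 9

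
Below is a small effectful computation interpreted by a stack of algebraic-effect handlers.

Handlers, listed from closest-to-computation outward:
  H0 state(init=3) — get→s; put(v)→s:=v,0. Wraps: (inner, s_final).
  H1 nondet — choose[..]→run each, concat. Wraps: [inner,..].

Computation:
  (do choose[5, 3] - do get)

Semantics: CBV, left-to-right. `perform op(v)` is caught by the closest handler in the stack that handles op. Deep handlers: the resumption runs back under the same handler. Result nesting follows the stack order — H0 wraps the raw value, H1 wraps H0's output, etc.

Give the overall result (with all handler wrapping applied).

Step-by-step:
choose[5, 3] @ H1
  branch[0] choose=5:
    get @ H0 ⇒ 3
    H0 returns (2, 3)
    H1 returns [(2, 3)]
  branch[1] choose=3:
    get @ H0 ⇒ 3
    H0 returns (0, 3)
    H1 returns [(0, 3)]
= [(2, 3), (0, 3)]

Answer: [(2, 3), (0, 3)]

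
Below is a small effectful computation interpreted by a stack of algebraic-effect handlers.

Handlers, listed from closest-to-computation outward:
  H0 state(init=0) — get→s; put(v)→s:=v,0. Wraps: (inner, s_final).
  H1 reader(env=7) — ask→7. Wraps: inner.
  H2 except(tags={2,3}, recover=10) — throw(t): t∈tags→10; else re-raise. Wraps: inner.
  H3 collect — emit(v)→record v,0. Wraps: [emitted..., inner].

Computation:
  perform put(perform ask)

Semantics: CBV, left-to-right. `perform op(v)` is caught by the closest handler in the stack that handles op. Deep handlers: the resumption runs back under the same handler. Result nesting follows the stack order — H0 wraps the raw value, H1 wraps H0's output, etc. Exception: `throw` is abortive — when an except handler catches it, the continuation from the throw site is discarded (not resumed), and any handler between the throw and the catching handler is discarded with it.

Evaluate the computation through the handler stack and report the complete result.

Answer: [(0, 7)]

Working:
ask @ H1 ⇒ 7
put(7) @ H0 ⇒ s:=7
H0 returns (0, 7)
H1 returns (0, 7)
H2 returns (0, 7)
H3 returns [(0, 7)]
= [(0, 7)]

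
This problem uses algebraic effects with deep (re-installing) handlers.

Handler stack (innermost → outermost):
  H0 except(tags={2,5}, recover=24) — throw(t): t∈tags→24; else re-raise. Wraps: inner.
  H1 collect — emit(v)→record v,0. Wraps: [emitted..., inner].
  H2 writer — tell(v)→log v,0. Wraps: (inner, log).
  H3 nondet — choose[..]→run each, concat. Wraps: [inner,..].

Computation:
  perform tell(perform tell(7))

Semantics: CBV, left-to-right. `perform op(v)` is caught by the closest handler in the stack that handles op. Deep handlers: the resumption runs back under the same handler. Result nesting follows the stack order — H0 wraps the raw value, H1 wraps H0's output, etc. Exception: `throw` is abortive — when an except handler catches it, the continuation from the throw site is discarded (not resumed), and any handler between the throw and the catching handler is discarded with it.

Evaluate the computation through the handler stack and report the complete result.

Evaluation trace:
tell(7) @ H2 ⇒ log+=7
tell(0) @ H2 ⇒ log+=0
H0 returns 0
H1 returns [0]
H2 returns ([0], (7, 0))
H3 returns [([0], (7, 0))]
= [([0], (7, 0))]

Answer: [([0], (7, 0))]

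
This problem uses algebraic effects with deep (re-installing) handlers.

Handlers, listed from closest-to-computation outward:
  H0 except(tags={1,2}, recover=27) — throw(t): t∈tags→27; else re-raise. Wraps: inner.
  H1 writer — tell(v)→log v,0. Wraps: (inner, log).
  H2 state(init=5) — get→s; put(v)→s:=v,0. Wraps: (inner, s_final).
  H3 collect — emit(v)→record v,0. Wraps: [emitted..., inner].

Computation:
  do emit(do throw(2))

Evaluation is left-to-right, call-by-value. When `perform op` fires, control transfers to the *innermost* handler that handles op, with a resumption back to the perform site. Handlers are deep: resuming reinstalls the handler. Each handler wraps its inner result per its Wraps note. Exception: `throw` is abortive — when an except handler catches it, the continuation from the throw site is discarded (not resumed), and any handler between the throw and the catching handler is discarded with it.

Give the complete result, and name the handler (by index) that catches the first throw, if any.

Answer: [((27, ()), 5)] ; first throw caught by: H0

Evaluation trace:
throw(2) @ H0 caught ⇒ 27
H1 returns (27, ())
H2 returns ((27, ()), 5)
H3 returns [((27, ()), 5)]
= [((27, ()), 5)]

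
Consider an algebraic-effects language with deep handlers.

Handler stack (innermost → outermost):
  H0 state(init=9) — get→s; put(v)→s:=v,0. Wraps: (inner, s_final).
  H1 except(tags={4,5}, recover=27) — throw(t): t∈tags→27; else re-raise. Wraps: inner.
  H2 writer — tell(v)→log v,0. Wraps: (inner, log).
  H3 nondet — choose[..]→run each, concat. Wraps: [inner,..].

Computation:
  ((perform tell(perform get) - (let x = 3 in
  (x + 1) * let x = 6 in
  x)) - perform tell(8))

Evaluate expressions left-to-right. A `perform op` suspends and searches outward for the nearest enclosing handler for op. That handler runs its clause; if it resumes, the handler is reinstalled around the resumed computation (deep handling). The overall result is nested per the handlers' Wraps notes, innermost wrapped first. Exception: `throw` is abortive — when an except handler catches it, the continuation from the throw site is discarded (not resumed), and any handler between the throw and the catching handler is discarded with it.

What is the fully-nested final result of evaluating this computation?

Step-by-step:
get @ H0 ⇒ 9
tell(9) @ H2 ⇒ log+=9
tell(8) @ H2 ⇒ log+=8
H0 returns (-24, 9)
H1 returns (-24, 9)
H2 returns ((-24, 9), (9, 8))
H3 returns [((-24, 9), (9, 8))]
= [((-24, 9), (9, 8))]

Answer: [((-24, 9), (9, 8))]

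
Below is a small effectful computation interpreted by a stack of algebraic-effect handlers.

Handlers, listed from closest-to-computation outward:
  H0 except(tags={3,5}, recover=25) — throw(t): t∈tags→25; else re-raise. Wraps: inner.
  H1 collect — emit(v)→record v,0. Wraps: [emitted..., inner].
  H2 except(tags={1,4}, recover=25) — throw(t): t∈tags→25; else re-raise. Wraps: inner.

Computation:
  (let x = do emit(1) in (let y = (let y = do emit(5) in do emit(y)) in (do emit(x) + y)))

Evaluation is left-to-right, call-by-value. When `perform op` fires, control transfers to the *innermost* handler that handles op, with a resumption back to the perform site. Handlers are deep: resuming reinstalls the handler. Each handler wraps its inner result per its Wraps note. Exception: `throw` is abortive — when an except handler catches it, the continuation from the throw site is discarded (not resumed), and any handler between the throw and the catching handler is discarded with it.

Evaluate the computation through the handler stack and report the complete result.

Step-by-step:
emit(1) @ H1 ⇒ out+=1
emit(5) @ H1 ⇒ out+=5
emit(0) @ H1 ⇒ out+=0
emit(0) @ H1 ⇒ out+=0
H0 returns 0
H1 returns [1, 5, 0, 0, 0]
H2 returns [1, 5, 0, 0, 0]
= [1, 5, 0, 0, 0]

Answer: [1, 5, 0, 0, 0]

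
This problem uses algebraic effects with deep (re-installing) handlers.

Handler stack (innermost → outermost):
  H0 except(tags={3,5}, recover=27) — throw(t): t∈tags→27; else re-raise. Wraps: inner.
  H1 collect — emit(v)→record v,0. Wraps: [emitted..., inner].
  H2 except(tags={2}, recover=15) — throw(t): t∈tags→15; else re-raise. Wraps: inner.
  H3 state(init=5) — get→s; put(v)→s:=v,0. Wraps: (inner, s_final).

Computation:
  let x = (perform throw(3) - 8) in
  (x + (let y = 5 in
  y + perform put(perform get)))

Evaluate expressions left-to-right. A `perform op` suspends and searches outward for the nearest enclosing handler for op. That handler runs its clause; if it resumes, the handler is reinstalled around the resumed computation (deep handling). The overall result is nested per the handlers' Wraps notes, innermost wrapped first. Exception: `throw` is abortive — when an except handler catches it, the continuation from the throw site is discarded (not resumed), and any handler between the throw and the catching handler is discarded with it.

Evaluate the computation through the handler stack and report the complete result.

Answer: ([27], 5)

Step-by-step:
throw(3) @ H0 caught ⇒ 27
H1 returns [27]
H2 returns [27]
H3 returns ([27], 5)
= ([27], 5)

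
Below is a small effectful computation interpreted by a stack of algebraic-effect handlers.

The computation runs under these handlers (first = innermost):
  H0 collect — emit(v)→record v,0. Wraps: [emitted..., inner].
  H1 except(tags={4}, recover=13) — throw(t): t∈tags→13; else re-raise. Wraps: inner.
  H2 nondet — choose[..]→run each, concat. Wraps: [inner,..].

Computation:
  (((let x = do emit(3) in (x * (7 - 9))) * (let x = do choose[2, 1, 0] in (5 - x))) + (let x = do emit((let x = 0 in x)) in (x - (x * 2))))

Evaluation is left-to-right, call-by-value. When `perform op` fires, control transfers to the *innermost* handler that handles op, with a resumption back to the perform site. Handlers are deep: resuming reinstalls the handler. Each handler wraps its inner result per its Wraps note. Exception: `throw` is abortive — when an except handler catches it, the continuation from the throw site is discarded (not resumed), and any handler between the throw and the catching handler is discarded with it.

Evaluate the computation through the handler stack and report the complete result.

Answer: [[3, 0, 0], [3, 0, 0], [3, 0, 0]]

Working:
emit(3) @ H0 ⇒ out+=3
choose[2, 1, 0] @ H2
  branch[0] choose=2:
    emit(0) @ H0 ⇒ out+=0
    H0 returns [3, 0, 0]
    H1 returns [3, 0, 0]
    H2 returns [[3, 0, 0]]
  branch[1] choose=1:
    emit(0) @ H0 ⇒ out+=0
    H0 returns [3, 0, 0]
    H1 returns [3, 0, 0]
    H2 returns [[3, 0, 0]]
  branch[2] choose=0:
    emit(0) @ H0 ⇒ out+=0
    H0 returns [3, 0, 0]
    H1 returns [3, 0, 0]
    H2 returns [[3, 0, 0]]
= [[3, 0, 0], [3, 0, 0], [3, 0, 0]]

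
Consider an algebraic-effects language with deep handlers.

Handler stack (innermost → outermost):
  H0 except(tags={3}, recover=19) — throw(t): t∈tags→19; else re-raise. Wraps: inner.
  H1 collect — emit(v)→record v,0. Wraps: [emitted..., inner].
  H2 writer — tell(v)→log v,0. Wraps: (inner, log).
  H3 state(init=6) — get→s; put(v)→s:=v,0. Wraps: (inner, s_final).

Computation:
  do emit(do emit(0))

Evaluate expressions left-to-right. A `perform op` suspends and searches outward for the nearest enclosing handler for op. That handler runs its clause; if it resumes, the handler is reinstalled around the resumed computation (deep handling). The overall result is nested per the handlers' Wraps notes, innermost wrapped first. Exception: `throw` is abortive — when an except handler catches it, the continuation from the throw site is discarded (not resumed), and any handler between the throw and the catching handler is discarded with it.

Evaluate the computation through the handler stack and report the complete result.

Answer: (([0, 0, 0], ()), 6)

Working:
emit(0) @ H1 ⇒ out+=0
emit(0) @ H1 ⇒ out+=0
H0 returns 0
H1 returns [0, 0, 0]
H2 returns ([0, 0, 0], ())
H3 returns (([0, 0, 0], ()), 6)
= (([0, 0, 0], ()), 6)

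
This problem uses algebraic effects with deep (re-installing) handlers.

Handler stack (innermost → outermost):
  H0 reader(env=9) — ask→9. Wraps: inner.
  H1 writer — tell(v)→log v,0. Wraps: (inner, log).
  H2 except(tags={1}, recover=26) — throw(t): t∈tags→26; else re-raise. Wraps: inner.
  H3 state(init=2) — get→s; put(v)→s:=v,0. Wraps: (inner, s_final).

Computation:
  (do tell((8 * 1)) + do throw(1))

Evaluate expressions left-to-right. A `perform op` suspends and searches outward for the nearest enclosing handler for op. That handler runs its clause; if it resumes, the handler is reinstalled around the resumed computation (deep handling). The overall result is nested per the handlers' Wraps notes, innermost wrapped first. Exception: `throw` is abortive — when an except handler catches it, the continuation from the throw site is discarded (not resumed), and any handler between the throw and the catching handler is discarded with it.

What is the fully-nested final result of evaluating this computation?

Answer: (26, 2)

Step-by-step:
tell(8) @ H1 ⇒ log+=8
throw(1) @ H2 caught ⇒ 26
H3 returns (26, 2)
= (26, 2)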